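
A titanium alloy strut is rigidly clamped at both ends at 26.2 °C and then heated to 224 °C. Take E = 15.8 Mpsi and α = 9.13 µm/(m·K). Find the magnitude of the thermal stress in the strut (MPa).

197 MPa

E = 15.8 Mpsi = 108.9 GPa.
ΔT = 197.8 K. Constrained thermal stress σ = E·α·ΔT = 108.9×10³ MPa × 9.13×10⁻⁶ × 197.8 = 197 MPa (compressive).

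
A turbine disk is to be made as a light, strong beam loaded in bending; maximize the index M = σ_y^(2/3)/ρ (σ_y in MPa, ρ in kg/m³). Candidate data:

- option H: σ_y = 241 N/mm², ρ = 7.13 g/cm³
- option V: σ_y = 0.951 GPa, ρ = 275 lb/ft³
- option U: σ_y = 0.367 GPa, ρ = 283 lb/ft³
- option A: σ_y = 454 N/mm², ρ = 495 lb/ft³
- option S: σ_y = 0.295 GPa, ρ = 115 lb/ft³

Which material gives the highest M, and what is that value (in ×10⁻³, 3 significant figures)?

Convert each candidate to consistent units, then evaluate M:
  option H: σ_y = 241.0 MPa, ρ = 7130 kg/m³
  option V: σ_y = 951.0 MPa, ρ = 4405 kg/m³
  option U: σ_y = 367.0 MPa, ρ = 4533 kg/m³
  option A: σ_y = 454.0 MPa, ρ = 7929 kg/m³
  option S: σ_y = 295.0 MPa, ρ = 1842 kg/m³
  option S: M = 24.1×10⁻³
  option V: M = 22.0×10⁻³
  option U: M = 11.3×10⁻³
  option A: M = 7.45×10⁻³
  option H: M = 5.43×10⁻³
The maximum is for option S.

option S, M = 24.1×10⁻³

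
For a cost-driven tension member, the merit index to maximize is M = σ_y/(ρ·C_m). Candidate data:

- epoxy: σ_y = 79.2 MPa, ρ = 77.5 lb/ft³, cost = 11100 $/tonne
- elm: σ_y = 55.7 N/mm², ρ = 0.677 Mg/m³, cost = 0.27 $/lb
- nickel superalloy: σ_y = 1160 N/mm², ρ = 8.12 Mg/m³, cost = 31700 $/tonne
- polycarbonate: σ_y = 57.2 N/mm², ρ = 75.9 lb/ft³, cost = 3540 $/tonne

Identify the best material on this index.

elm

Convert each candidate to consistent units, then evaluate M:
  epoxy: σ_y = 79.20 MPa, ρ = 1241 kg/m³, cost = 11.10 $/kg
  elm: σ_y = 55.70 MPa, ρ = 677.0 kg/m³, cost = 0.5952 $/kg
  nickel superalloy: σ_y = 1160 MPa, ρ = 8120 kg/m³, cost = 31.70 $/kg
  polycarbonate: σ_y = 57.20 MPa, ρ = 1216 kg/m³, cost = 3.540 $/kg
  elm: M = 138 kN·m per $
  polycarbonate: M = 13.3 kN·m per $
  epoxy: M = 5.75 kN·m per $
  nickel superalloy: M = 4.51 kN·m per $
Highest index: elm.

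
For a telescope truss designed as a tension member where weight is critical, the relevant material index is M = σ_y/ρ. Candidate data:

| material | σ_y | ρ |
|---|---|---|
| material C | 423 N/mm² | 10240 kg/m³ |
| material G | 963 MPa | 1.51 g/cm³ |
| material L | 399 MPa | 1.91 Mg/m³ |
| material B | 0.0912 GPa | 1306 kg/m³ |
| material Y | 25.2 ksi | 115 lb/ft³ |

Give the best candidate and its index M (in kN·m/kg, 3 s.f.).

material G, M = 638 kN·m/kg

Convert each candidate to consistent units, then evaluate M:
  material C: σ_y = 423.0 MPa, ρ = 10240 kg/m³
  material G: σ_y = 963.0 MPa, ρ = 1510 kg/m³
  material L: σ_y = 399.0 MPa, ρ = 1910 kg/m³
  material B: σ_y = 91.20 MPa, ρ = 1306 kg/m³
  material Y: σ_y = 173.7 MPa, ρ = 1842 kg/m³
  material G: M = 638 kN·m/kg
  material L: M = 209 kN·m/kg
  material Y: M = 94.3 kN·m/kg
  material B: M = 69.8 kN·m/kg
  material C: M = 41.3 kN·m/kg
Material G has the largest M.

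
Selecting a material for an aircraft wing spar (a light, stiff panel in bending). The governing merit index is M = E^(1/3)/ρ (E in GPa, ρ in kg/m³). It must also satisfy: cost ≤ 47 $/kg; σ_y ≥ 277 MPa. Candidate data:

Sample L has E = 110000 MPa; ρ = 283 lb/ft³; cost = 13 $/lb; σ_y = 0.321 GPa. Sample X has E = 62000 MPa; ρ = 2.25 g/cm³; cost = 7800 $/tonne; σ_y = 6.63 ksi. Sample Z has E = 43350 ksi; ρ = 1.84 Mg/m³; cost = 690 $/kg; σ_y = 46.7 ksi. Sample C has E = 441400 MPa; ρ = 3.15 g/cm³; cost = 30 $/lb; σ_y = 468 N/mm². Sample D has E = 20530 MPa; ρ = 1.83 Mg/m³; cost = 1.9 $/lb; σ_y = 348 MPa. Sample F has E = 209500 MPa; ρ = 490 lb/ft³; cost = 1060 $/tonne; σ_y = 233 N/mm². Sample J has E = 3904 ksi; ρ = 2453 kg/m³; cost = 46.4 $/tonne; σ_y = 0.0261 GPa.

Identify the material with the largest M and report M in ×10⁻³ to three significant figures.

sample D, M = 1.50×10⁻³

Screen on constraints: cost ≤ 47 $/kg; σ_y ≥ 277 MPa. Survivors: sample L, sample D.
Putting every candidate on a common basis:
  sample L: E = 110.0 GPa, ρ = 4533 kg/m³
  sample D: E = 20.53 GPa, ρ = 1830 kg/m³
  sample D: M = 1.50×10⁻³
  sample L: M = 1.06×10⁻³
Sample D ranks first.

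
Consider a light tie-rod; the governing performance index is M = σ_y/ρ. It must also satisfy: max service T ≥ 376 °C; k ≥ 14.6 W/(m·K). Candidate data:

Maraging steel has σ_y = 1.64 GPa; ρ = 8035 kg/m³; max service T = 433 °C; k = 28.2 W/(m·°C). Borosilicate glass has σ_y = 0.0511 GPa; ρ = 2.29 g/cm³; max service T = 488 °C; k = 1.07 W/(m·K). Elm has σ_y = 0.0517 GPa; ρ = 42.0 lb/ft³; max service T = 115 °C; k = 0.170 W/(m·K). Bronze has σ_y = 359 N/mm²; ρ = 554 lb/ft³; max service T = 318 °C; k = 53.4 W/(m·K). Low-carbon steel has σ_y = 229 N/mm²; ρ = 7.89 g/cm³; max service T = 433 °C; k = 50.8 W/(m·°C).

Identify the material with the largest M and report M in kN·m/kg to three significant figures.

Screen on constraints: max service T ≥ 376 °C; k ≥ 14.6 W/(m·K). Survivors: maraging steel, low-carbon steel.
After converting to SI:
  maraging steel: σ_y = 1640 MPa, ρ = 8035 kg/m³
  low-carbon steel: σ_y = 229.0 MPa, ρ = 7890 kg/m³
  maraging steel: M = 204 kN·m/kg
  low-carbon steel: M = 29.0 kN·m/kg
The maximum is for maraging steel.

maraging steel, M = 204 kN·m/kg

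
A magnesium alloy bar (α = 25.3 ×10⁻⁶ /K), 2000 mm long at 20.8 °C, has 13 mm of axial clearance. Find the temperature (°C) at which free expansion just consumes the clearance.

278 °C

α·L₀·ΔT = 13.0 mm ⇒ ΔT = 13.0 / (25.3×10⁻⁶ × 2000.0) = 256.9 K.
T = 20.8 + 256.9 = 277.7 °C.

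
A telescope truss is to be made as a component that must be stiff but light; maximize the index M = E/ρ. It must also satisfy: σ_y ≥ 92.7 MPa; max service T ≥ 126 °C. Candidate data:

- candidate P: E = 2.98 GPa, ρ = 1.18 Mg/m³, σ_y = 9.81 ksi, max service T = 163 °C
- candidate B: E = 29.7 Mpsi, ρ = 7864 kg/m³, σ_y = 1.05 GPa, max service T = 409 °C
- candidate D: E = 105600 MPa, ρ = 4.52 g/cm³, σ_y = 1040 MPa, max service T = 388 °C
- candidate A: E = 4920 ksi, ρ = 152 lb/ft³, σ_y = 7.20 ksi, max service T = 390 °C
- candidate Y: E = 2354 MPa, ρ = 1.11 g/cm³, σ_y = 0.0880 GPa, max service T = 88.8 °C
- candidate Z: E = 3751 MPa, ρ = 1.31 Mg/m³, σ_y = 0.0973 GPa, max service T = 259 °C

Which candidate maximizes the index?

candidate B

Screen on constraints: σ_y ≥ 92.7 MPa; max service T ≥ 126 °C. Survivors: candidate B, candidate D, candidate Z.
Putting every candidate on a common basis:
  candidate B: E = 204.8 GPa, ρ = 7864 kg/m³
  candidate D: E = 105.6 GPa, ρ = 4520 kg/m³
  candidate Z: E = 3.751 GPa, ρ = 1310 kg/m³
  candidate B: M = 26.0 MN·m/kg
  candidate D: M = 23.4 MN·m/kg
  candidate Z: M = 2.86 MN·m/kg
Candidate B ranks first.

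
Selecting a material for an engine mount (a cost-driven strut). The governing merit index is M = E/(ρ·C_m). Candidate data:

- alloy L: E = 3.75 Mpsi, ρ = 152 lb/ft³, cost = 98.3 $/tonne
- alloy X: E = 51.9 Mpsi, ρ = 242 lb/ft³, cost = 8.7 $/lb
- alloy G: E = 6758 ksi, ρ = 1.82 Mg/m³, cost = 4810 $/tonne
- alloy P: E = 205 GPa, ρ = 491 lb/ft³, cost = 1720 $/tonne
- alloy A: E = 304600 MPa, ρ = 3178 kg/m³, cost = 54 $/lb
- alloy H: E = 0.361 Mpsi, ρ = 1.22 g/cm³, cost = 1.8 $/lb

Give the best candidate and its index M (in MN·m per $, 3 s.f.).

alloy L, M = 108 MN·m per $

Convert each candidate to consistent units, then evaluate M:
  alloy L: E = 25.86 GPa, ρ = 2435 kg/m³, cost = 0.09830 $/kg
  alloy X: E = 357.8 GPa, ρ = 3876 kg/m³, cost = 19.18 $/kg
  alloy G: E = 46.59 GPa, ρ = 1820 kg/m³, cost = 4.810 $/kg
  alloy P: E = 205.0 GPa, ρ = 7865 kg/m³, cost = 1.720 $/kg
  alloy A: E = 304.6 GPa, ρ = 3178 kg/m³, cost = 119.0 $/kg
  alloy H: E = 2.489 GPa, ρ = 1220 kg/m³, cost = 3.968 $/kg
  alloy L: M = 108 MN·m per $
  alloy P: M = 15.2 MN·m per $
  alloy G: M = 5.32 MN·m per $
  alloy X: M = 4.81 MN·m per $
  alloy A: M = 0.805 MN·m per $
  alloy H: M = 0.514 MN·m per $
Alloy L ranks first.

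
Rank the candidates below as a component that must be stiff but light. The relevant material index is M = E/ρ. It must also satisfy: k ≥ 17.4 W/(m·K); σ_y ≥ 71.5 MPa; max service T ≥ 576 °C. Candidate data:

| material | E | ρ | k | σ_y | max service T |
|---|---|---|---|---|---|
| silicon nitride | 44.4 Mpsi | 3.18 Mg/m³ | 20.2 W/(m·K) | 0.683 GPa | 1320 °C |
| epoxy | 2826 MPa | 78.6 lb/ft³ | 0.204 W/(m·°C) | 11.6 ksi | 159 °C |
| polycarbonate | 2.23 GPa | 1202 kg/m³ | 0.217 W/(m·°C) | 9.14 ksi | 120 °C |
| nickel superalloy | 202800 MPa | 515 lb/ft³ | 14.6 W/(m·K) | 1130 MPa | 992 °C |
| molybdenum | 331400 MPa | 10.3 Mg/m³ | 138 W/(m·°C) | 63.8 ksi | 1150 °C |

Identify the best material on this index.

silicon nitride

Screen on constraints: k ≥ 17.4 W/(m·K); σ_y ≥ 71.5 MPa; max service T ≥ 576 °C. Survivors: silicon nitride, molybdenum.
In SI units:
  silicon nitride: E = 306.1 GPa, ρ = 3180 kg/m³
  molybdenum: E = 331.4 GPa, ρ = 10300 kg/m³
  silicon nitride: M = 96.3 MN·m/kg
  molybdenum: M = 32.2 MN·m/kg
The maximum is for silicon nitride.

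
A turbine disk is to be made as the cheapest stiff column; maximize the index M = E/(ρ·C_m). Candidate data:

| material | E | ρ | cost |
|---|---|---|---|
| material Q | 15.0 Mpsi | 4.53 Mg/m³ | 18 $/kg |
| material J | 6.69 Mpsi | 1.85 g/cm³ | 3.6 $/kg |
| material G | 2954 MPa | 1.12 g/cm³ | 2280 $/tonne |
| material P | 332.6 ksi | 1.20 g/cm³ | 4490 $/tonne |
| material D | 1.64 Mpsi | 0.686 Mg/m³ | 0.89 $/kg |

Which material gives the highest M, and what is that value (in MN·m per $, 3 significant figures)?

In SI units:
  material Q: E = 103.4 GPa, ρ = 4530 kg/m³, cost = 18.00 $/kg
  material J: E = 46.13 GPa, ρ = 1850 kg/m³, cost = 3.600 $/kg
  material G: E = 2.954 GPa, ρ = 1120 kg/m³, cost = 2.280 $/kg
  material P: E = 2.293 GPa, ρ = 1200 kg/m³, cost = 4.490 $/kg
  material D: E = 11.31 GPa, ρ = 686.0 kg/m³, cost = 0.8900 $/kg
  material D: M = 18.5 MN·m per $
  material J: M = 6.93 MN·m per $
  material Q: M = 1.27 MN·m per $
  material G: M = 1.16 MN·m per $
  material P: M = 0.426 MN·m per $
Highest index: material D.

material D, M = 18.5 MN·m per $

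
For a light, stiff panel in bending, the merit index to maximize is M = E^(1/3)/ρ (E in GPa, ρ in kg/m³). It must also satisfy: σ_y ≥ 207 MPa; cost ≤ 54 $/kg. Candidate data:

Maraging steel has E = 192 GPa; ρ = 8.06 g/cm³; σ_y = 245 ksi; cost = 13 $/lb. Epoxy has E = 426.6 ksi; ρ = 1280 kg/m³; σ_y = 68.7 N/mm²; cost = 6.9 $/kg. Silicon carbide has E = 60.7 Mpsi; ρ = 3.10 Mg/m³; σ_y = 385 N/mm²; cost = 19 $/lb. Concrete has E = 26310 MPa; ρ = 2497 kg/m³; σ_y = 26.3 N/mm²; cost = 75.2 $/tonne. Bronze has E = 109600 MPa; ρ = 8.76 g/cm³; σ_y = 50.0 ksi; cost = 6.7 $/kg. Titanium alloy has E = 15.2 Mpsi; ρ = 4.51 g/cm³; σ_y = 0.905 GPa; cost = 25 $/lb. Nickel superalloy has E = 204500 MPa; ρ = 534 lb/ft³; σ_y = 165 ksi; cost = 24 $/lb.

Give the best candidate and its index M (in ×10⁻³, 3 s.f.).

Screen on constraints: σ_y ≥ 207 MPa; cost ≤ 54 $/kg. Survivors: maraging steel, silicon carbide, bronze, nickel superalloy.
Convert each candidate to consistent units, then evaluate M:
  maraging steel: E = 192.0 GPa, ρ = 8060 kg/m³
  silicon carbide: E = 418.5 GPa, ρ = 3100 kg/m³
  bronze: E = 109.6 GPa, ρ = 8760 kg/m³
  nickel superalloy: E = 204.5 GPa, ρ = 8554 kg/m³
  silicon carbide: M = 2.41×10⁻³
  maraging steel: M = 0.716×10⁻³
  nickel superalloy: M = 0.689×10⁻³
  bronze: M = 0.546×10⁻³
Silicon carbide has the largest M.

silicon carbide, M = 2.41×10⁻³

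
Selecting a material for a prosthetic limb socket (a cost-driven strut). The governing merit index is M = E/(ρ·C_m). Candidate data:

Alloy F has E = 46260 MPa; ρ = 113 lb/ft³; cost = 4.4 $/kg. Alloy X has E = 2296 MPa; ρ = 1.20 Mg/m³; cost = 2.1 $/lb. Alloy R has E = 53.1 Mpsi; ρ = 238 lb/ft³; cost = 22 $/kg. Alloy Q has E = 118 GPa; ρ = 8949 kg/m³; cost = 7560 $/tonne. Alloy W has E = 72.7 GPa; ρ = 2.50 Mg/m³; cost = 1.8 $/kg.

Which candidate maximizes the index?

Putting every candidate on a common basis:
  alloy F: E = 46.26 GPa, ρ = 1810 kg/m³, cost = 4.400 $/kg
  alloy X: E = 2.296 GPa, ρ = 1200 kg/m³, cost = 4.630 $/kg
  alloy R: E = 366.1 GPa, ρ = 3812 kg/m³, cost = 22.00 $/kg
  alloy Q: E = 118.0 GPa, ρ = 8949 kg/m³, cost = 7.560 $/kg
  alloy W: E = 72.70 GPa, ρ = 2500 kg/m³, cost = 1.800 $/kg
  alloy W: M = 16.2 MN·m per $
  alloy F: M = 5.81 MN·m per $
  alloy R: M = 4.37 MN·m per $
  alloy Q: M = 1.74 MN·m per $
  alloy X: M = 0.413 MN·m per $
The maximum is for alloy W.

alloy W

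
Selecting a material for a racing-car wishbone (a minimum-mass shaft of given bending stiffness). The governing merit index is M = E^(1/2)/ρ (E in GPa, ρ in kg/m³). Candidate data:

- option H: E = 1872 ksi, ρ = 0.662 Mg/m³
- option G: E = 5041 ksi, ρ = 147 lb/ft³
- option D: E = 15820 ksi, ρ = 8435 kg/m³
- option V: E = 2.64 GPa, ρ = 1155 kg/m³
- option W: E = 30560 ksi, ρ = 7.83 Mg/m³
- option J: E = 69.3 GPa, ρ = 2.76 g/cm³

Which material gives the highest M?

option H

Convert each candidate to consistent units, then evaluate M:
  option H: E = 12.91 GPa, ρ = 662.0 kg/m³
  option G: E = 34.76 GPa, ρ = 2355 kg/m³
  option D: E = 109.1 GPa, ρ = 8435 kg/m³
  option V: E = 2.640 GPa, ρ = 1155 kg/m³
  option W: E = 210.7 GPa, ρ = 7830 kg/m³
  option J: E = 69.30 GPa, ρ = 2760 kg/m³
  option H: M = 5.43×10⁻³
  option J: M = 3.02×10⁻³
  option G: M = 2.50×10⁻³
  option W: M = 1.85×10⁻³
  option V: M = 1.41×10⁻³
  option D: M = 1.24×10⁻³
Option H has the largest M.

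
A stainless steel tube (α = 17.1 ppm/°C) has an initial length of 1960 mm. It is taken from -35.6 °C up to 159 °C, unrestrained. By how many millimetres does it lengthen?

ΔT = 159 − (-35.6) = 194.6 K.
ΔL = α·L₀·ΔT = 17.1×10⁻⁶ × 1960 mm × 194.6 K = 6.52 mm.

6.52 mm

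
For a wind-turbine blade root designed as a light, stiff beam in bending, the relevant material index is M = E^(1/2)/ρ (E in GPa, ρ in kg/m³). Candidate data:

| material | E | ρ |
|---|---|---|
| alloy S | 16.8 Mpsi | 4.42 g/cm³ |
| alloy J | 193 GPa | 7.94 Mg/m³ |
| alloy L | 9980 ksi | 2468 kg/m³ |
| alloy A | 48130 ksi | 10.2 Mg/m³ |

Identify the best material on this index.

Normalizing units and computing the index:
  alloy S: E = 115.8 GPa, ρ = 4420 kg/m³
  alloy J: E = 193.0 GPa, ρ = 7940 kg/m³
  alloy L: E = 68.81 GPa, ρ = 2468 kg/m³
  alloy A: E = 331.8 GPa, ρ = 10200 kg/m³
  alloy L: M = 3.36×10⁻³
  alloy S: M = 2.43×10⁻³
  alloy A: M = 1.79×10⁻³
  alloy J: M = 1.75×10⁻³
Highest index: alloy L.

alloy L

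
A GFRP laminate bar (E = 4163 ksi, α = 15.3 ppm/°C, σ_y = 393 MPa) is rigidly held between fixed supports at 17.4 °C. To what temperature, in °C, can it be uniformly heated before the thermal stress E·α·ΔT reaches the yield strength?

912 °C

E = 4163 ksi = 28.70 GPa.
E·α·ΔT = 393.0 MPa ⇒ ΔT = 393.0 / (28.70×10³ × 15.3×10⁻⁶) = 894.9 K.
T = 17.4 + 894.9 = 912.3 °C.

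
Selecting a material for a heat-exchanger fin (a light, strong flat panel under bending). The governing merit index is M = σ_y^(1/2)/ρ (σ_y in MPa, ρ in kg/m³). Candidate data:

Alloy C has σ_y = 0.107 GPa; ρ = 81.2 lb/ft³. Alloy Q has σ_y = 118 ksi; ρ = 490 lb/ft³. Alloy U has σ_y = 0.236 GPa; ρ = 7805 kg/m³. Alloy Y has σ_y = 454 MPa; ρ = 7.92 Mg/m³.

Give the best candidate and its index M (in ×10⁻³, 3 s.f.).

Putting every candidate on a common basis:
  alloy C: σ_y = 107.0 MPa, ρ = 1301 kg/m³
  alloy Q: σ_y = 813.6 MPa, ρ = 7849 kg/m³
  alloy U: σ_y = 236.0 MPa, ρ = 7805 kg/m³
  alloy Y: σ_y = 454.0 MPa, ρ = 7920 kg/m³
  alloy C: M = 7.95×10⁻³
  alloy Q: M = 3.63×10⁻³
  alloy Y: M = 2.69×10⁻³
  alloy U: M = 1.97×10⁻³
Alloy C ranks first.

alloy C, M = 7.95×10⁻³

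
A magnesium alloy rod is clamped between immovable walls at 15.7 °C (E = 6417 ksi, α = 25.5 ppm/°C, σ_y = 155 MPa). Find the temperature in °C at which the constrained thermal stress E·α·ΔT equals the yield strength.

E = 6417 ksi = 44.24 GPa.
E·α·ΔT = 155.0 MPa ⇒ ΔT = 155.0 / (44.24×10³ × 25.5×10⁻⁶) = 137.4 K.
T = 15.7 + 137.4 = 153.1 °C.

153 °C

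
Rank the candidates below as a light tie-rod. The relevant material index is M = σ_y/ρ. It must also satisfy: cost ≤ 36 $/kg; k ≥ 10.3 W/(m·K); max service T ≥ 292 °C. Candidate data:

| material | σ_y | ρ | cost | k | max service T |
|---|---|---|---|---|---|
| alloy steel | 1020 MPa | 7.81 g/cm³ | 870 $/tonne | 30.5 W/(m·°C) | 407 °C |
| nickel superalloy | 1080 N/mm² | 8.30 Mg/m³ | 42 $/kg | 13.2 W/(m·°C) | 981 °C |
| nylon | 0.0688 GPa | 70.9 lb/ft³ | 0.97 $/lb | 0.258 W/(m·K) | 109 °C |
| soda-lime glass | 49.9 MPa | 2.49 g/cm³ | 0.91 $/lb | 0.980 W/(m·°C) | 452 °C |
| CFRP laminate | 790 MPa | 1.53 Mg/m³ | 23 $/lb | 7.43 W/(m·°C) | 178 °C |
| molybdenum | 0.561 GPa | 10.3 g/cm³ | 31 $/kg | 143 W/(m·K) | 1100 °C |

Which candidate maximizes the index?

alloy steel

Screen on constraints: cost ≤ 36 $/kg; k ≥ 10.3 W/(m·K); max service T ≥ 292 °C. Survivors: alloy steel, molybdenum.
Convert each candidate to consistent units, then evaluate M:
  alloy steel: σ_y = 1020 MPa, ρ = 7810 kg/m³
  molybdenum: σ_y = 561.0 MPa, ρ = 10300 kg/m³
  alloy steel: M = 131 kN·m/kg
  molybdenum: M = 54.5 kN·m/kg
Alloy steel has the largest M.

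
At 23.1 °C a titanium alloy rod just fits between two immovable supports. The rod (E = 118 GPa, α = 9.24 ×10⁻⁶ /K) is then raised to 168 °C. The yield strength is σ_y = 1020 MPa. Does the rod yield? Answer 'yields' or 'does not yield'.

ΔT = 144.9 K. Constrained thermal stress σ = E·α·ΔT = 118.0×10³ MPa × 9.24×10⁻⁶ × 144.9 = 158 MPa (compressive).
Compare to σ_y = 1020 MPa: σ < σ_y, so it does not yield.

does not yield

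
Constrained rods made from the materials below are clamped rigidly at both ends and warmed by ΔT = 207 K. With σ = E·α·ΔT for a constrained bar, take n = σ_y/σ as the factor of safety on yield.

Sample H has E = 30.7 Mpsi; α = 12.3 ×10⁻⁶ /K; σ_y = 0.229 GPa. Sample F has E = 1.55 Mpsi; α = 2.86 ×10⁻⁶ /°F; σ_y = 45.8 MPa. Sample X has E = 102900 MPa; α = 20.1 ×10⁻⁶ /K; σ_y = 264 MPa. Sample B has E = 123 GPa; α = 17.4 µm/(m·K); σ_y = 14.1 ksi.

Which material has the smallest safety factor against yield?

In consistent units (E in GPa, α in ×10⁻⁶/K, σ_y in MPa):
  sample H: E = 211.7, α = 12.3, σ_y = 229.0 → σ = 539 MPa, n = 0.425
  sample F: E = 10.69, α = 5.15, σ_y = 45.80 → σ = 11.4 MPa, n = 4.02
  sample X: E = 102.9, α = 20.1, σ_y = 264.0 → σ = 428 MPa, n = 0.617
  sample B: E = 123.0, α = 17.4, σ_y = 97.22 → σ = 443 MPa, n = 0.219
The minimum is sample B at n = 0.219.

sample B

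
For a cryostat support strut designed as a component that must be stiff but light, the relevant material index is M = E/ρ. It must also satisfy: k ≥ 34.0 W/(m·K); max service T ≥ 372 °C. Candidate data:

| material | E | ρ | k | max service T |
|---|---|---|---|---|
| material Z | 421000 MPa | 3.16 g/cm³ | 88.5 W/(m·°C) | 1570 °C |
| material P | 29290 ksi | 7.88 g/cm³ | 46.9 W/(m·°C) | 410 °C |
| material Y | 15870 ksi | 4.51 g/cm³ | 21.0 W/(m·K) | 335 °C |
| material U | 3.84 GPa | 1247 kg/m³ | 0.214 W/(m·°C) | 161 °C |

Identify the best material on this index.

Screen on constraints: k ≥ 34.0 W/(m·K); max service T ≥ 372 °C. Survivors: material Z, material P.
In SI units:
  material Z: E = 421.0 GPa, ρ = 3160 kg/m³
  material P: E = 201.9 GPa, ρ = 7880 kg/m³
  material Z: M = 133 MN·m/kg
  material P: M = 25.6 MN·m/kg
The maximum is for material Z.

material Z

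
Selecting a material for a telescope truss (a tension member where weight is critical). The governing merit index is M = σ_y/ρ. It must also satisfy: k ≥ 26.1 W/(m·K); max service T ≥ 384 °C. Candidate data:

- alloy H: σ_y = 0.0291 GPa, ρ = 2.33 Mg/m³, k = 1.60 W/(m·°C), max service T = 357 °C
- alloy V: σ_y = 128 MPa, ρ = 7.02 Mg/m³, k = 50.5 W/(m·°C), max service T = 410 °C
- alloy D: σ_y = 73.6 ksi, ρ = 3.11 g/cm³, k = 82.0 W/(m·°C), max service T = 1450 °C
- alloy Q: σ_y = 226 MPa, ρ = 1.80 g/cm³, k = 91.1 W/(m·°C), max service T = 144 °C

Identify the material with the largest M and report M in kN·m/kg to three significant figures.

alloy D, M = 163 kN·m/kg

Screen on constraints: k ≥ 26.1 W/(m·K); max service T ≥ 384 °C. Survivors: alloy V, alloy D.
In SI units:
  alloy V: σ_y = 128.0 MPa, ρ = 7020 kg/m³
  alloy D: σ_y = 507.5 MPa, ρ = 3110 kg/m³
  alloy D: M = 163 kN·m/kg
  alloy V: M = 18.2 kN·m/kg
Alloy D ranks first.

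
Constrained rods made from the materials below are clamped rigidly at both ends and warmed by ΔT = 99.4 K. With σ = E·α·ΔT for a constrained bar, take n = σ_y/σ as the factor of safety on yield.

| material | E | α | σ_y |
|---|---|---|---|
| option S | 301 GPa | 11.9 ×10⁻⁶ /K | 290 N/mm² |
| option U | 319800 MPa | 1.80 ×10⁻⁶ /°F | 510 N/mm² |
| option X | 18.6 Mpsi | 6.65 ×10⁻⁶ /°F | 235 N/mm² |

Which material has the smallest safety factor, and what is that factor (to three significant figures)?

Converting E to GPa, α to ×10⁻⁶/K, σ_y to MPa, then σ and n for each:
  option S: E = 301.0, α = 11.9, σ_y = 290.0 → σ = 356 MPa, n = 0.815
  option U: E = 319.8, α = 3.24, σ_y = 510.0 → σ = 103 MPa, n = 4.95
  option X: E = 128.2, α = 12.0, σ_y = 235.0 → σ = 153 MPa, n = 1.54
The minimum is option S at n = 0.815.

option S, n = 0.815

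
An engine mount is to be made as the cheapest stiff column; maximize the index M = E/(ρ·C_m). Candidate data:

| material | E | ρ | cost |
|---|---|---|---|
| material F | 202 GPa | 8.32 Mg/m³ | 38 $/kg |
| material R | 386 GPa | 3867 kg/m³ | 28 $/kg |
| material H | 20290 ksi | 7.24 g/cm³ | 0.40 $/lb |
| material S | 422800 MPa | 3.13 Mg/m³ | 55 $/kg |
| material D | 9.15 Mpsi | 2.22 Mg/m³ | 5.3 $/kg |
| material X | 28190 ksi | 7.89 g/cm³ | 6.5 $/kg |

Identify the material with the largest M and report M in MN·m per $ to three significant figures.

material H, M = 21.9 MN·m per $

Normalizing units and computing the index:
  material F: E = 202.0 GPa, ρ = 8320 kg/m³, cost = 38.00 $/kg
  material R: E = 386.0 GPa, ρ = 3867 kg/m³, cost = 28.00 $/kg
  material H: E = 139.9 GPa, ρ = 7240 kg/m³, cost = 0.8818 $/kg
  material S: E = 422.8 GPa, ρ = 3130 kg/m³, cost = 55.00 $/kg
  material D: E = 63.09 GPa, ρ = 2220 kg/m³, cost = 5.300 $/kg
  material X: E = 194.4 GPa, ρ = 7890 kg/m³, cost = 6.500 $/kg
  material H: M = 21.9 MN·m per $
  material D: M = 5.36 MN·m per $
  material X: M = 3.79 MN·m per $
  material R: M = 3.56 MN·m per $
  material S: M = 2.46 MN·m per $
  material F: M = 0.639 MN·m per $
The maximum is for material H.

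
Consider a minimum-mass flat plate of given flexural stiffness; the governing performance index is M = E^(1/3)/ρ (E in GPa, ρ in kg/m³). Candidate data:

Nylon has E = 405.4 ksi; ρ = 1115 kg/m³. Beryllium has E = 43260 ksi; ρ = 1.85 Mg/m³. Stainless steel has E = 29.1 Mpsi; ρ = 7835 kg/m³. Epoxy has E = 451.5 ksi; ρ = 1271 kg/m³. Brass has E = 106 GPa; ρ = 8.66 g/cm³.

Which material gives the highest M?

beryllium

Putting every candidate on a common basis:
  nylon: E = 2.795 GPa, ρ = 1115 kg/m³
  beryllium: E = 298.3 GPa, ρ = 1850 kg/m³
  stainless steel: E = 200.6 GPa, ρ = 7835 kg/m³
  epoxy: E = 3.113 GPa, ρ = 1271 kg/m³
  brass: E = 106.0 GPa, ρ = 8660 kg/m³
  beryllium: M = 3.61×10⁻³
  nylon: M = 1.26×10⁻³
  epoxy: M = 1.15×10⁻³
  stainless steel: M = 0.747×10⁻³
  brass: M = 0.546×10⁻³
The maximum is for beryllium.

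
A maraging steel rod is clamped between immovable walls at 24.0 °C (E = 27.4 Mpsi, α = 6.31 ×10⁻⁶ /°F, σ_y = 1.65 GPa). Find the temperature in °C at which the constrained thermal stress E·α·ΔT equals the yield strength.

E = 27.4 Mpsi = 188.9 GPa.
α = 6.31×10⁻⁶/°F × 9/5 = 11.4×10⁻⁶/K.
σ_y = 1.65 GPa = 1650 MPa.
E·α·ΔT = 1650 MPa ⇒ ΔT = 1650 / (188.9×10³ × 11.4×10⁻⁶) = 769.0 K.
T = 24.0 + 769.0 = 793.0 °C.

793 °C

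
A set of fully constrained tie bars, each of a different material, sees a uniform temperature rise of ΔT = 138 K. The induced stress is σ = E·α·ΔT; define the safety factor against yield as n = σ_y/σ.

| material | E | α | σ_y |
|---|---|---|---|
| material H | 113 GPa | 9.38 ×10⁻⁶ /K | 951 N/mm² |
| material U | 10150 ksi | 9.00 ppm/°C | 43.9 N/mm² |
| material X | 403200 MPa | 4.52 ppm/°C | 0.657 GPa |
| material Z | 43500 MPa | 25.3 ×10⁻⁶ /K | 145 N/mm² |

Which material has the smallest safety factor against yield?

In consistent units (E in GPa, α in ×10⁻⁶/K, σ_y in MPa):
  material H: E = 113.0, α = 9.38, σ_y = 951.0 → σ = 146 MPa, n = 6.50
  material U: E = 69.98, α = 9.00, σ_y = 43.90 → σ = 86.9 MPa, n = 0.505
  material X: E = 403.2, α = 4.52, σ_y = 657.0 → σ = 252 MPa, n = 2.61
  material Z: E = 43.50, α = 25.3, σ_y = 145.0 → σ = 152 MPa, n = 0.955
The minimum is material U at n = 0.505.

material U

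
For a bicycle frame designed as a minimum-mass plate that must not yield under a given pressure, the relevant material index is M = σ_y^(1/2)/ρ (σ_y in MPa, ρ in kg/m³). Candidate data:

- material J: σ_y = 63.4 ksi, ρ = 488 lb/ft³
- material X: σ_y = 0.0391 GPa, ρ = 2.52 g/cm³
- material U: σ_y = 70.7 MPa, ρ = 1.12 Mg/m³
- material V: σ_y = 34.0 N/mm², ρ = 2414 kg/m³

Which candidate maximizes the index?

Putting every candidate on a common basis:
  material J: σ_y = 437.1 MPa, ρ = 7817 kg/m³
  material X: σ_y = 39.10 MPa, ρ = 2520 kg/m³
  material U: σ_y = 70.70 MPa, ρ = 1120 kg/m³
  material V: σ_y = 34.00 MPa, ρ = 2414 kg/m³
  material U: M = 7.51×10⁻³
  material J: M = 2.67×10⁻³
  material X: M = 2.48×10⁻³
  material V: M = 2.42×10⁻³
Material U has the largest M.

material U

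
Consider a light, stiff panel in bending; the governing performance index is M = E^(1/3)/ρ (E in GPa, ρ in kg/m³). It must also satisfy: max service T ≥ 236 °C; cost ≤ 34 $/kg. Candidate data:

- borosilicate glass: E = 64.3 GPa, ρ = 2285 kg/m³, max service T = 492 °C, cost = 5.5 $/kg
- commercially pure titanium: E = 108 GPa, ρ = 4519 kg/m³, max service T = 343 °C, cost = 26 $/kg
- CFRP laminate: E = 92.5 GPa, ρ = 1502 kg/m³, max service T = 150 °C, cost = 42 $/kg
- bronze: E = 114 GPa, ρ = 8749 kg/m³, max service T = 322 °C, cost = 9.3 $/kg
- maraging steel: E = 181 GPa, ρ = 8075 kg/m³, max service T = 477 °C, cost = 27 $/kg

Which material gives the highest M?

Screen on constraints: max service T ≥ 236 °C; cost ≤ 34 $/kg. Survivors: borosilicate glass, commercially pure titanium, bronze, maraging steel.
Evaluate M for each candidate:
  borosilicate glass: M = 1.75×10⁻³
  commercially pure titanium: M = 1.05×10⁻³
  maraging steel: M = 0.701×10⁻³
  bronze: M = 0.554×10⁻³
Highest index: borosilicate glass.

borosilicate glass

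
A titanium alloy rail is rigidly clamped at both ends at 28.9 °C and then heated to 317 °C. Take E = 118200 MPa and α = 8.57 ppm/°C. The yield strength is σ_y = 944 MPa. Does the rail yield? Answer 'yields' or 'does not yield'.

does not yield

E = 118200 MPa = 118.2 GPa.
ΔT = 288.1 K. Constrained thermal stress σ = E·α·ΔT = 118.2×10³ MPa × 8.57×10⁻⁶ × 288.1 = 292 MPa (compressive).
Compare to σ_y = 944 MPa: σ < σ_y, so it does not yield.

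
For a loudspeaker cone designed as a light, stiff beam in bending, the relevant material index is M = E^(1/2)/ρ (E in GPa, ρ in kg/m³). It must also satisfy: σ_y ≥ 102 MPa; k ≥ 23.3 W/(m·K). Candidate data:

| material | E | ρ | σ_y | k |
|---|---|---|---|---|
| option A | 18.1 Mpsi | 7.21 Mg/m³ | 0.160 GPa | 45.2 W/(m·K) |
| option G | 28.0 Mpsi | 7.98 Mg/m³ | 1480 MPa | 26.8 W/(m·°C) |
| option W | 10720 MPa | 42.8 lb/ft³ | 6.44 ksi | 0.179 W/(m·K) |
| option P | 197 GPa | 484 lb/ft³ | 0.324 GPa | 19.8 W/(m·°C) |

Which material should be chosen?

option G

Screen on constraints: σ_y ≥ 102 MPa; k ≥ 23.3 W/(m·K). Survivors: option A, option G.
In SI units:
  option A: E = 124.8 GPa, ρ = 7210 kg/m³
  option G: E = 193.1 GPa, ρ = 7980 kg/m³
  option G: M = 1.74×10⁻³
  option A: M = 1.55×10⁻³
Option G ranks first.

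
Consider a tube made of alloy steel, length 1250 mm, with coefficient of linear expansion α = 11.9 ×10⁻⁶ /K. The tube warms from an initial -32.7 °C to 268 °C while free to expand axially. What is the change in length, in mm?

ΔT = 268 − (-32.7) = 300.7 K.
ΔL = α·L₀·ΔT = 11.9×10⁻⁶ × 1250 mm × 300.7 K = 4.47 mm.

4.47 mm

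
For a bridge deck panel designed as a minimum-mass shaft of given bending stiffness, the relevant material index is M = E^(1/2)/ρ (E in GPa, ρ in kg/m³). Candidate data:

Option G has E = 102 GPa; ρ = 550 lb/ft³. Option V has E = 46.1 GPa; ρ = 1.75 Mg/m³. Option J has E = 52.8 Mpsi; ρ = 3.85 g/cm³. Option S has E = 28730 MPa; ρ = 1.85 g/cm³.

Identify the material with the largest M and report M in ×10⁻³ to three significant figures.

option J, M = 4.96×10⁻³

Convert each candidate to consistent units, then evaluate M:
  option G: E = 102.0 GPa, ρ = 8810 kg/m³
  option V: E = 46.10 GPa, ρ = 1750 kg/m³
  option J: E = 364.0 GPa, ρ = 3850 kg/m³
  option S: E = 28.73 GPa, ρ = 1850 kg/m³
  option J: M = 4.96×10⁻³
  option V: M = 3.88×10⁻³
  option S: M = 2.90×10⁻³
  option G: M = 1.15×10⁻³
Option J has the largest M.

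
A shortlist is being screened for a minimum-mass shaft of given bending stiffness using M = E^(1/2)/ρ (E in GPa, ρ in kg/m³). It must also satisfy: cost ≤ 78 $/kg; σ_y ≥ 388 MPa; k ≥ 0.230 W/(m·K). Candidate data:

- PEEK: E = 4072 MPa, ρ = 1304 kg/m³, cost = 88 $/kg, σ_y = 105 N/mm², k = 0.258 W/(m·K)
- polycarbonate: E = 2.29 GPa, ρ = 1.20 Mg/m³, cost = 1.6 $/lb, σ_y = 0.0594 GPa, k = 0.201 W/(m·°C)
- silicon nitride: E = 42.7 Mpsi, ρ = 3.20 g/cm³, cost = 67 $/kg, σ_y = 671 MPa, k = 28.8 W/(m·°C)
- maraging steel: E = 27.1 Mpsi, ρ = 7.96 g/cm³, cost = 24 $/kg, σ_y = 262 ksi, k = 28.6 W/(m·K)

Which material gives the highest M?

Screen on constraints: cost ≤ 78 $/kg; σ_y ≥ 388 MPa; k ≥ 0.230 W/(m·K). Survivors: silicon nitride, maraging steel.
Convert each candidate to consistent units, then evaluate M:
  silicon nitride: E = 294.4 GPa, ρ = 3200 kg/m³
  maraging steel: E = 186.8 GPa, ρ = 7960 kg/m³
  silicon nitride: M = 5.36×10⁻³
  maraging steel: M = 1.72×10⁻³
Silicon nitride has the largest M.

silicon nitride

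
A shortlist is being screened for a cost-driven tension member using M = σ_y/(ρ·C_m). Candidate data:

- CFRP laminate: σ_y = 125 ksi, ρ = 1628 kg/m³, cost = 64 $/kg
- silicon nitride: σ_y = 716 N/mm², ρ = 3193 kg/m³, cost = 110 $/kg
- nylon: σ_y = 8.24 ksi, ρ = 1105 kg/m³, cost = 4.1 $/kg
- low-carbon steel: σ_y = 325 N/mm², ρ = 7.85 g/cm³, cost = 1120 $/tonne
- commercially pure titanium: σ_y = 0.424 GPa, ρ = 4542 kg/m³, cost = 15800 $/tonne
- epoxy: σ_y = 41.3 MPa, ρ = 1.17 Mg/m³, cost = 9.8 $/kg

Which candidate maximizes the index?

After converting to SI:
  CFRP laminate: σ_y = 861.8 MPa, ρ = 1628 kg/m³, cost = 64.00 $/kg
  silicon nitride: σ_y = 716.0 MPa, ρ = 3193 kg/m³, cost = 110.0 $/kg
  nylon: σ_y = 56.81 MPa, ρ = 1105 kg/m³, cost = 4.100 $/kg
  low-carbon steel: σ_y = 325.0 MPa, ρ = 7850 kg/m³, cost = 1.120 $/kg
  commercially pure titanium: σ_y = 424.0 MPa, ρ = 4542 kg/m³, cost = 15.80 $/kg
  epoxy: σ_y = 41.30 MPa, ρ = 1170 kg/m³, cost = 9.800 $/kg
  low-carbon steel: M = 37.0 kN·m per $
  nylon: M = 12.5 kN·m per $
  CFRP laminate: M = 8.27 kN·m per $
  commercially pure titanium: M = 5.91 kN·m per $
  epoxy: M = 3.60 kN·m per $
  silicon nitride: M = 2.04 kN·m per $
Low-carbon steel ranks first.

low-carbon steel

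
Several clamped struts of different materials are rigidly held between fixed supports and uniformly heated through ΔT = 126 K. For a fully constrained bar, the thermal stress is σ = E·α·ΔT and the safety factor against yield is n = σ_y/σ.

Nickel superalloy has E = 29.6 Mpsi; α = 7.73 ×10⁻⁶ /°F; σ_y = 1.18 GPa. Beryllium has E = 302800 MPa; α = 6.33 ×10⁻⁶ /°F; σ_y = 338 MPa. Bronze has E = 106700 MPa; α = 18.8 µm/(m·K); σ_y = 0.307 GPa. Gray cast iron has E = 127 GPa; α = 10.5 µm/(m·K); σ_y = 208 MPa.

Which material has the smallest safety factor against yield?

Converting E to GPa, α to ×10⁻⁶/K, σ_y to MPa, then σ and n for each:
  nickel superalloy: E = 204.1, α = 13.9, σ_y = 1180 → σ = 358 MPa, n = 3.30
  beryllium: E = 302.8, α = 11.4, σ_y = 338.0 → σ = 435 MPa, n = 0.778
  bronze: E = 106.7, α = 18.8, σ_y = 307.0 → σ = 253 MPa, n = 1.21
  gray cast iron: E = 127.0, α = 10.5, σ_y = 208.0 → σ = 168 MPa, n = 1.24
Beryllium has the lowest safety factor, n = 0.778.

beryllium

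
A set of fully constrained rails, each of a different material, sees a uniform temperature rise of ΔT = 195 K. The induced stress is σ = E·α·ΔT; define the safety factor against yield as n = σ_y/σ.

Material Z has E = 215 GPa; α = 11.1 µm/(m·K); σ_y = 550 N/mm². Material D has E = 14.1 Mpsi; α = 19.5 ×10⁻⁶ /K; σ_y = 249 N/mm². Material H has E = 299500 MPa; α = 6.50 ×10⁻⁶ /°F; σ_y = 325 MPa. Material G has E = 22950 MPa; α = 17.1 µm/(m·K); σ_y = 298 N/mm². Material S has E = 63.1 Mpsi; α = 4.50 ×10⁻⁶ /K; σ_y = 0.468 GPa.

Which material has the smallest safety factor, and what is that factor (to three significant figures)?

material H, n = 0.476

Converting E to GPa, α to ×10⁻⁶/K, σ_y to MPa, then σ and n for each:
  material Z: E = 215.0, α = 11.1, σ_y = 550.0 → σ = 465 MPa, n = 1.18
  material D: E = 97.22, α = 19.5, σ_y = 249.0 → σ = 370 MPa, n = 0.674
  material H: E = 299.5, α = 11.7, σ_y = 325.0 → σ = 683 MPa, n = 0.476
  material G: E = 22.95, α = 17.1, σ_y = 298.0 → σ = 76.5 MPa, n = 3.89
  material S: E = 435.1, α = 4.50, σ_y = 468.0 → σ = 382 MPa, n = 1.23
Smallest n: material H with n = 0.476.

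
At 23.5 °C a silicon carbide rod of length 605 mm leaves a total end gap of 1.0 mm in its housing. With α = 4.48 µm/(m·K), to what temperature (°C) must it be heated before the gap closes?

392 °C

α·L₀·ΔT = 1.0 mm ⇒ ΔT = 1.0 / (4.48×10⁻⁶ × 605.0) = 368.9 K.
T = 23.5 + 368.9 = 392.4 °C.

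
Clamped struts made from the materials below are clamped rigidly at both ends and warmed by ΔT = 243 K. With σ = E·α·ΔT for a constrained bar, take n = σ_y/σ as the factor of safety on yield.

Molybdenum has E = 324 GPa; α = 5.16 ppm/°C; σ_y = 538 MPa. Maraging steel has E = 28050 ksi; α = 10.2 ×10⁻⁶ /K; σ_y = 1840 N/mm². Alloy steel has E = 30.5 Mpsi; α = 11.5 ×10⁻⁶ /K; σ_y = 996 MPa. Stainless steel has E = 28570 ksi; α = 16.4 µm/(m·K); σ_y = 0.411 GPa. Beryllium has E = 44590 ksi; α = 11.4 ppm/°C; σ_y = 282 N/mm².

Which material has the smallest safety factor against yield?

beryllium

Per material, after unit conversion:
  molybdenum: E = 324.0, α = 5.16, σ_y = 538.0 → σ = 406 MPa, n = 1.32
  maraging steel: E = 193.4, α = 10.2, σ_y = 1840 → σ = 479 MPa, n = 3.84
  alloy steel: E = 210.3, α = 11.5, σ_y = 996.0 → σ = 588 MPa, n = 1.69
  stainless steel: E = 197.0, α = 16.4, σ_y = 411.0 → σ = 785 MPa, n = 0.524
  beryllium: E = 307.4, α = 11.4, σ_y = 282.0 → σ = 852 MPa, n = 0.331
Smallest n: beryllium with n = 0.331.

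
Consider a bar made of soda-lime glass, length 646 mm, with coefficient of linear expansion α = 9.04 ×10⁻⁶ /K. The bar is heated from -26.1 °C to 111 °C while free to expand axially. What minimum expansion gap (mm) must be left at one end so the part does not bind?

ΔT = 111 − (-26.1) = 137.1 K.
ΔL = α·L₀·ΔT = 9.04×10⁻⁶ × 646 mm × 137.1 K = 0.801 mm.

0.801 mm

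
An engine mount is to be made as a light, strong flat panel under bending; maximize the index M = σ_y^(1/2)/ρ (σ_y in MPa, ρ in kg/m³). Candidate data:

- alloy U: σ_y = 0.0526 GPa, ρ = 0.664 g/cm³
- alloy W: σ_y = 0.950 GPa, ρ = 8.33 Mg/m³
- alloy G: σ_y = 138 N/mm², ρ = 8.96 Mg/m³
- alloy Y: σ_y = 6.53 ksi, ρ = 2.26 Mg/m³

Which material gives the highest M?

alloy U

In SI units:
  alloy U: σ_y = 52.60 MPa, ρ = 664.0 kg/m³
  alloy W: σ_y = 950.0 MPa, ρ = 8330 kg/m³
  alloy G: σ_y = 138.0 MPa, ρ = 8960 kg/m³
  alloy Y: σ_y = 45.02 MPa, ρ = 2260 kg/m³
  alloy U: M = 10.9×10⁻³
  alloy W: M = 3.70×10⁻³
  alloy Y: M = 2.97×10⁻³
  alloy G: M = 1.31×10⁻³
Alloy U has the largest M.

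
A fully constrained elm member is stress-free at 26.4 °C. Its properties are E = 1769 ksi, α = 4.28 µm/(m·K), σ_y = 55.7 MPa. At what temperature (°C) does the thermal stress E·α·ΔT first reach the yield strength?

E = 1769 ksi = 12.20 GPa.
E·α·ΔT = 55.70 MPa ⇒ ΔT = 55.70 / (12.20×10³ × 4.28×10⁻⁶) = 1067 K.
T = 26.4 + 1067 = 1093 °C.

1090 °C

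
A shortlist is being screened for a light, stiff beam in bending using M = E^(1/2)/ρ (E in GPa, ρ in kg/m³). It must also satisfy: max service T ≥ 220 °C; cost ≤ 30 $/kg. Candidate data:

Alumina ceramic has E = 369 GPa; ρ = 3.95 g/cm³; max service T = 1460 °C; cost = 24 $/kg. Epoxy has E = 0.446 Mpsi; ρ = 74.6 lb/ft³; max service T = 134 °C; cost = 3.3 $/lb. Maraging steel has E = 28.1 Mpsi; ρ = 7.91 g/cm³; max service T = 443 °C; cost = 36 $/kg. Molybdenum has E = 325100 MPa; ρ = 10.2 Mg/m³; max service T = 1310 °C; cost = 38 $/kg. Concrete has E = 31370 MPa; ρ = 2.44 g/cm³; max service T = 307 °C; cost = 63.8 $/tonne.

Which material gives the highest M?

alumina ceramic

Screen on constraints: max service T ≥ 220 °C; cost ≤ 30 $/kg. Survivors: alumina ceramic, concrete.
Normalizing units and computing the index:
  alumina ceramic: E = 369.0 GPa, ρ = 3950 kg/m³
  concrete: E = 31.37 GPa, ρ = 2440 kg/m³
  alumina ceramic: M = 4.86×10⁻³
  concrete: M = 2.30×10⁻³
The maximum is for alumina ceramic.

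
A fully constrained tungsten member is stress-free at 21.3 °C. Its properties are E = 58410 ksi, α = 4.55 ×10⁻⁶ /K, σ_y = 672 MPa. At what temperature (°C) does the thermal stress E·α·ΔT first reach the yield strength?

E = 58410 ksi = 402.7 GPa.
E·α·ΔT = 672.0 MPa ⇒ ΔT = 672.0 / (402.7×10³ × 4.55×10⁻⁶) = 366.7 K.
T = 21.3 + 366.7 = 388.0 °C.

388 °C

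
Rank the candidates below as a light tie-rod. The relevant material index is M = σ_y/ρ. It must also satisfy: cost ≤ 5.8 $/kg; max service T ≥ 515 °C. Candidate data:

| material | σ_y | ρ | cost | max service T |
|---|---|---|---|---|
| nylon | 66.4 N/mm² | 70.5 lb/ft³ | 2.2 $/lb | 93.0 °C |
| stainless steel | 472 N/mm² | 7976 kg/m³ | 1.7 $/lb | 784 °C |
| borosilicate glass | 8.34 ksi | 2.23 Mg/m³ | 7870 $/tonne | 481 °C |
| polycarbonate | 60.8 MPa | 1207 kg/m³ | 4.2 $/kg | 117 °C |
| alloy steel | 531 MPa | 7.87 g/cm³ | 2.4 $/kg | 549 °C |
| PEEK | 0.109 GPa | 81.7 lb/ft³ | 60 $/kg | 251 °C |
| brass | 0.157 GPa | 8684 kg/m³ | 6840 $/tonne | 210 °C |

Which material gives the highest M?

Screen on constraints: cost ≤ 5.8 $/kg; max service T ≥ 515 °C. Survivors: stainless steel, alloy steel.
Normalizing units and computing the index:
  stainless steel: σ_y = 472.0 MPa, ρ = 7976 kg/m³
  alloy steel: σ_y = 531.0 MPa, ρ = 7870 kg/m³
  alloy steel: M = 67.5 kN·m/kg
  stainless steel: M = 59.2 kN·m/kg
The maximum is for alloy steel.

alloy steel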